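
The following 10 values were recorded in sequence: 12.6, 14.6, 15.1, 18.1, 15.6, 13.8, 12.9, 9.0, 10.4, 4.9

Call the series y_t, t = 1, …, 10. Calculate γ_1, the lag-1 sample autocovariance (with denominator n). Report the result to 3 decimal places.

Mean ȳ = (12.6 + 14.6 + 15.1 + 18.1 + 15.6 + 13.8 + 12.9 + 9.0 + 10.4 + 4.9)/10 = 12.7000
Σ_{t=1}^{9}(y_t−ȳ)(y_{t+1}−ȳ) = 62.1100
γ_1 = 62.1100 / 10 = 6.211

6.211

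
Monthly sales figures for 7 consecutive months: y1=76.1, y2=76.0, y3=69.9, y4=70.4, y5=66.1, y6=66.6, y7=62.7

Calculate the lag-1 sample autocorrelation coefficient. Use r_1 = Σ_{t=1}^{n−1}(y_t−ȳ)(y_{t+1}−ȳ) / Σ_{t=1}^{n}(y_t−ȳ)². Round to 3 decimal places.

0.472

Mean ȳ = (76.1 + 76.0 + 69.9 + 70.4 + 66.1 + 66.6 + 62.7)/7 = 69.6857
Numerator Σ_{t=1}^{6}(y_t−ȳ)(y_{t+1}−ȳ) = 72.0669
Denominator Σ(y_t−ȳ)² = 152.7486
r_1 = 72.0669 / 152.7486 = 0.472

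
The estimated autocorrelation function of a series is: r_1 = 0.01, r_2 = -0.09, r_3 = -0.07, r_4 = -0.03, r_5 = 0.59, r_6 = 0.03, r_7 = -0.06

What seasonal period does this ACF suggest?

The largest autocorrelation is r_5 = 0.59; the remaining lags stay at or below 0.03.
The dominant spike at lag 5 indicates a seasonal period of 5.

5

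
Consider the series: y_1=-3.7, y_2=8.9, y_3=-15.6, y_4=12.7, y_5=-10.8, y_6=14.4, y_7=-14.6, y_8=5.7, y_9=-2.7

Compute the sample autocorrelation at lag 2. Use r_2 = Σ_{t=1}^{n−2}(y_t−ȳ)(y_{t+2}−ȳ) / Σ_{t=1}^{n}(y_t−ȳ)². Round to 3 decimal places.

0.739

Mean ȳ = (-3.7 + 8.9 − 15.6 + 12.7 − 10.8 + 14.4 − 14.6 + 5.7 − 2.7)/9 = -0.6333
Σ(y_t−ȳ)(y_{t+2}−ȳ) = (45.8978) + (127.1111) + (152.1611) + (200.4444) + (141.9944) + (95.2111) + (28.8644) = 791.6844
Denominator Σ(y_t−ȳ)² = 1070.8800
r_2 = 791.6844 / 1070.8800 = 0.739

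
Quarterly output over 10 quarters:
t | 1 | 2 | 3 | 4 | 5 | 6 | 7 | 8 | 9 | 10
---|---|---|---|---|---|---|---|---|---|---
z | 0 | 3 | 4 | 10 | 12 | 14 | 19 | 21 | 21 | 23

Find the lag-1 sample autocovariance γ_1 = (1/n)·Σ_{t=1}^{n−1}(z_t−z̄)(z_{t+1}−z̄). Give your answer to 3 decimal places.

44.691

Mean z̄ = (0 + 3 + 4 + 10 + 12 + 14 + 19 + 21 + 21 + 23)/10 = 12.7000
Σ_{t=1}^{9}(z_t−z̄)(z_{t+1}−z̄) = 446.9100
γ_1 = 446.9100 / 10 = 44.691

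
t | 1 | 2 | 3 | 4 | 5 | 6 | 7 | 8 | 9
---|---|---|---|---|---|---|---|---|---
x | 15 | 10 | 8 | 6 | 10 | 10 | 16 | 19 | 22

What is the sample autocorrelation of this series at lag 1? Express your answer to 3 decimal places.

Mean x̄ = (15 + 10 + 8 + 6 + 10 + 10 + 16 + 19 + 22)/9 = 12.8889
Numerator Σ_{t=1}^{8}(x_t−x̄)(x_{t+1}−x̄) = 135.6543
Denominator Σ(x_t−x̄)² = 230.8889
r_1 = 135.6543 / 230.8889 = 0.588

0.588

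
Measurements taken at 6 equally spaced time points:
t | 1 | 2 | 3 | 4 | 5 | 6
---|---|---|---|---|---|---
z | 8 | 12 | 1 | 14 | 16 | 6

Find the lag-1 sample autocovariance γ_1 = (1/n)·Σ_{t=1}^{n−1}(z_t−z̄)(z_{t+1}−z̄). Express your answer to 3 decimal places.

Mean z̄ = (8 + 12 + 1 + 14 + 16 + 6)/6 = 9.5000
Σ_{t=1}^{5}(z_t−z̄)(z_{t+1}−z̄) = -56.7500
γ_1 = -56.7500 / 6 = -9.458

-9.458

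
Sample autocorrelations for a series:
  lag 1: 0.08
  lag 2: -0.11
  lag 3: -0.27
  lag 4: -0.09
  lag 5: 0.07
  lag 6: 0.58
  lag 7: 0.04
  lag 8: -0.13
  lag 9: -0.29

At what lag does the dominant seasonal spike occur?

The largest autocorrelation is r_6 = 0.58; the remaining lags stay at or below 0.08.
The dominant spike at lag 6 indicates a seasonal period of 6.

6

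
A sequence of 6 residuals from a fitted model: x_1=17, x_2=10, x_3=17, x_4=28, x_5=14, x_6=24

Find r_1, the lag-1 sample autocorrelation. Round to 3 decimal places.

Mean x̄ = (17 + 10 + 17 + 28 + 14 + 24)/6 = 18.3333
Deviations from mean: -1.3333, -8.3333, -1.3333, 9.6667, -4.3333, 5.6667
Numerator Σ_{t=1}^{5}(x_t−x̄)(x_{t+1}−x̄) = -57.1111
Denominator Σ(x_t−x̄)² = 217.3333
r_1 = -57.1111 / 217.3333 = -0.263

-0.263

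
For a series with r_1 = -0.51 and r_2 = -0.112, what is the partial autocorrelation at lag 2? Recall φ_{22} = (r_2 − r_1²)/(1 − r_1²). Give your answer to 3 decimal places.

-0.503

φ_{22} = (r_2 − r_1²) / (1 − r_1²)
r_1² = (-0.51)² = 0.2601
Numerator = -0.112 − 0.2601 = -0.3721; denominator = 1 − 0.2601 = 0.7399
φ_{22} = -0.3721 / 0.7399 = -0.503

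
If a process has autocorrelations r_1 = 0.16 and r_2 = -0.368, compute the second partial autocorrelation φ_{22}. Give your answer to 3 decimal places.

-0.404

φ_{22} = (r_2 − r_1²) / (1 − r_1²)
r_1² = (0.16)² = 0.0256
Numerator = -0.368 − 0.0256 = -0.3936; denominator = 1 − 0.0256 = 0.9744
φ_{22} = -0.3936 / 0.9744 = -0.404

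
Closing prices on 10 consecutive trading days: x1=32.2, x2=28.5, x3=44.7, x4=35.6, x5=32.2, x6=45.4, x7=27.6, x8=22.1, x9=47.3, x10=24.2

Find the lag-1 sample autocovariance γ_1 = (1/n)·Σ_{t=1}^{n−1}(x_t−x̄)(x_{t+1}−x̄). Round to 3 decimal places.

-34.041

Mean x̄ = (32.2 + 28.5 + 44.7 + 35.6 + 32.2 + 45.4 + 27.6 + 22.1 + 47.3 + 24.2)/10 = 33.9800
Σ_{t=1}^{9}(x_t−x̄)(x_{t+1}−x̄) = -340.4124
γ_1 = -340.4124 / 10 = -34.041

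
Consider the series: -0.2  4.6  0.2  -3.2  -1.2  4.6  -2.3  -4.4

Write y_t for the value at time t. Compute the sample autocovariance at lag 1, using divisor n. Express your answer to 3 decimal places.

-0.274

Mean ȳ = (-0.2 + 4.6 + 0.2 − 3.2 − 1.2 + 4.6 − 2.3 − 4.4)/8 = -0.2375
Deviations: 0.0375, 4.8375, 0.4375, -2.9625, -0.9625, 4.8375, -2.0625, -4.1625
Σ_{t=1}^{7}(y_t−ȳ)(y_{t+1}−ȳ) = -2.1952
γ_1 = -2.1952 / 8 = -0.274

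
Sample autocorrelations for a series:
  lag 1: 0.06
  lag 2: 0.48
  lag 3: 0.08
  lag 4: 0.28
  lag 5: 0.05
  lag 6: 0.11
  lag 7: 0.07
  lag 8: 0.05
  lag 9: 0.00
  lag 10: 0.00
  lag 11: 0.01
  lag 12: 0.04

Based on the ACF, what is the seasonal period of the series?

The largest autocorrelation is r_2 = 0.48, with a weaker echo at lag 4 (0.28); the remaining lags stay at or below 0.11.
The dominant spike at lag 2 indicates a seasonal period of 2.

2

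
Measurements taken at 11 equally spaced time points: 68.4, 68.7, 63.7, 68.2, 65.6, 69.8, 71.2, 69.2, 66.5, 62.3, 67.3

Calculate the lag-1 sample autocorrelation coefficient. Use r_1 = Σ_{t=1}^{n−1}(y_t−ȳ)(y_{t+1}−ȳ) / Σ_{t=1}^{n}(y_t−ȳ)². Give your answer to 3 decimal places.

Mean ȳ = (68.4 + 68.7 + 63.7 + 68.2 + 65.6 + 69.8 + 71.2 + 69.2 + 66.5 + 62.3 + 67.3)/11 = 67.3545
Numerator Σ_{t=1}^{10}(y_t−ȳ)(y_{t+1}−ȳ) = 7.1443
Denominator Σ(y_t−ȳ)² = 70.5073
r_1 = 7.1443 / 70.5073 = 0.101

0.101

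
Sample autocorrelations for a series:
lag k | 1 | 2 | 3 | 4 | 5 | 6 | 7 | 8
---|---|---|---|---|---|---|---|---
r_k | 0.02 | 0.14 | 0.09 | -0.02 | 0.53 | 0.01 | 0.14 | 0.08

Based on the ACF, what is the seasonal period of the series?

5

The largest autocorrelation is r_5 = 0.53; the remaining lags stay at or below 0.14.
The dominant spike at lag 5 indicates a seasonal period of 5.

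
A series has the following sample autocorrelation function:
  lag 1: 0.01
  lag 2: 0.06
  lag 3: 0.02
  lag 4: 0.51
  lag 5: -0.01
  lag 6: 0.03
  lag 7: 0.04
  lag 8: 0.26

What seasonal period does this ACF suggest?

The largest autocorrelation is r_4 = 0.51, with a weaker echo at lag 8 (0.26); the remaining lags stay at or below 0.06.
The dominant spike at lag 4 indicates a seasonal period of 4.

4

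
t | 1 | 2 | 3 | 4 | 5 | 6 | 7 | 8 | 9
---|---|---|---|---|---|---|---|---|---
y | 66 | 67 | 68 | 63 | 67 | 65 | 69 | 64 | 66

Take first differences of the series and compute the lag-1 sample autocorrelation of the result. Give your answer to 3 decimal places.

-0.761

First differences Δy: 1, 1, -5, 4, -2, 4, -5, 2
Mean of differences = 0.0000
Numerator Σ(Δy_t−Δȳ)(Δy_{t+1}−Δȳ) = -70.0000
Denominator Σ(Δy_t−Δȳ)² = 92.0000
r_1(Δy) = -70.0000 / 92.0000 = -0.761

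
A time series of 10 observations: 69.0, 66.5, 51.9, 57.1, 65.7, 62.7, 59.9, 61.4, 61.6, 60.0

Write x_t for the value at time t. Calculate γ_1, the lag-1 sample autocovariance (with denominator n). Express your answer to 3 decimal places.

Mean x̄ = (69.0 + 66.5 + 51.9 + 57.1 + 65.7 + 62.7 + 59.9 + 61.4 + 61.6 + 60.0)/10 = 61.5800
Σ_{t=1}^{9}(x_t−x̄)(x_{t+1}−x̄) = 16.7896
γ_1 = 16.7896 / 10 = 1.679

1.679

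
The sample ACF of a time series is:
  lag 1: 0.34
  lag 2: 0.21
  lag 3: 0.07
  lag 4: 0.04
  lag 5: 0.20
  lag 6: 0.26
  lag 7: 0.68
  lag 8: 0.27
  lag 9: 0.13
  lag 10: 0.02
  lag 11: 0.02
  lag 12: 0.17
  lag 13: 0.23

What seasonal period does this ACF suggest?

7

The largest autocorrelation is r_7 = 0.68; the remaining lags stay at or below 0.34. The elevated value at lag 1 (0.34), dropping to 0.21 at lag 2, reflects decaying short-term dependence rather than seasonality.
The dominant spike at lag 7 indicates a seasonal period of 7.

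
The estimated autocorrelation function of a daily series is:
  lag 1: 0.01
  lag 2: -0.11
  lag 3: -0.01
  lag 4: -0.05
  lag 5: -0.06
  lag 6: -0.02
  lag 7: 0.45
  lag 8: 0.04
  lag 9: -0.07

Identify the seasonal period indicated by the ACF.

7

The largest autocorrelation is r_7 = 0.45; the remaining lags stay at or below 0.04.
The dominant spike at lag 7 indicates a seasonal period of 7.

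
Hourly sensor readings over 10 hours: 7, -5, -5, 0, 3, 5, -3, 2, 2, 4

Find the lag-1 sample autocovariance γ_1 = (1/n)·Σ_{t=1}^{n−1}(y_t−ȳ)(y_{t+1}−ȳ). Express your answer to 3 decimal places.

-0.400

Mean ȳ = (7 − 5 − 5 + 0 + 3 + 5 − 3 + 2 + 2 + 4)/10 = 1.0000
Σ_{t=1}^{9}(y_t−ȳ)(y_{t+1}−ȳ) = -4.0000
γ_1 = -4.0000 / 10 = -0.400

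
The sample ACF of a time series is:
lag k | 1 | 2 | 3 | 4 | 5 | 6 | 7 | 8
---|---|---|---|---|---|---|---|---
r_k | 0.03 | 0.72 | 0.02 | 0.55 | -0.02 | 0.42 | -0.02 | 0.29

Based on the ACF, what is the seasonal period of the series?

2

The largest autocorrelation is r_2 = 0.72, with weaker echoes at lags 4 (0.55), 6 (0.42) and 8 (0.29); the remaining lags stay at or below 0.03.
The dominant spike at lag 2 indicates a seasonal period of 2.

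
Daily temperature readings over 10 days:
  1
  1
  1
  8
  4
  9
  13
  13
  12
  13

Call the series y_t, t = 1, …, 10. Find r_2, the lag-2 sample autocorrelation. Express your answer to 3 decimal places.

Mean ȳ = (1 + 1 + 1 + 8 + 4 + 9 + 13 + 13 + 12 + 13)/10 = 7.5000
Numerator Σ_{t=1}^{8}(y_t−ȳ)(y_{t+2}−ȳ) = 106.5000
Denominator Σ(y_t−ȳ)² = 252.5000
r_2 = 106.5000 / 252.5000 = 0.422

0.422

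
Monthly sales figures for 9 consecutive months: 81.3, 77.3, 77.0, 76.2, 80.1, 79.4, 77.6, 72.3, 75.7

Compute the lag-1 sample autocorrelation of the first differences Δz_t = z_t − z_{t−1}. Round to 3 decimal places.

-0.219

First differences Δz: -4.0, -0.3, -0.8, 3.9, -0.7, -1.8, -5.3, 3.4
Mean of differences = -0.7000
Numerator Σ(Δz_t−Δz̄)(Δz_{t+1}−Δz̄) = -15.6200
Denominator Σ(Δz_t−Δz̄)² = 71.4000
r_1(Δz) = -15.6200 / 71.4000 = -0.219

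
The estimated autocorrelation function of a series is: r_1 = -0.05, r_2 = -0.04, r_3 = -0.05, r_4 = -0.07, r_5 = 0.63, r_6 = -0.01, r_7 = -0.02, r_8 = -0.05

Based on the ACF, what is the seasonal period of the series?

The largest autocorrelation is r_5 = 0.63; the remaining lags stay at or below -0.01.
The dominant spike at lag 5 indicates a seasonal period of 5.

5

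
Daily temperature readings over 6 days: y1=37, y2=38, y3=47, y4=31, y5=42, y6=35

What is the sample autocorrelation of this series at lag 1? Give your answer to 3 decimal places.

-0.677

Mean ȳ = (37 + 38 + 47 + 31 + 42 + 35)/6 = 38.3333
Deviations from mean: -1.3333, -0.3333, 8.6667, -7.3333, 3.6667, -3.3333
Σ(y_t−ȳ)(y_{t+1}−ȳ) = (0.4444) + (-2.8889) + (-63.5556) + (-26.8889) + (-12.2222) = -105.1111
Denominator Σ(y_t−ȳ)² = 155.3333
r_1 = -105.1111 / 155.3333 = -0.677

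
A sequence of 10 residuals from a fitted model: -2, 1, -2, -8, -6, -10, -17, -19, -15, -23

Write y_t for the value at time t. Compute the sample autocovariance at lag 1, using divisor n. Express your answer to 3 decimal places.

Mean ȳ = (-2 + 1 − 2 − 8 − 6 − 10 − 17 − 19 − 15 − 23)/10 = -10.1000
Σ_{t=1}^{9}(y_t−ȳ)(y_{t+1}−ȳ) = 373.3900
γ_1 = 373.3900 / 10 = 37.339

37.339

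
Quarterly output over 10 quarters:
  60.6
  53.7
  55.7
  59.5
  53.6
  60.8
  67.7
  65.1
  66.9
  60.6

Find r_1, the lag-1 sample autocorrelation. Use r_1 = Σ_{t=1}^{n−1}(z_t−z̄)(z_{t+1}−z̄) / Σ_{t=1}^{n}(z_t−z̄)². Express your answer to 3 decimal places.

Mean z̄ = (60.6 + 53.7 + 55.7 + 59.5 + 53.6 + 60.8 + 67.7 + 65.1 + 66.9 + 60.6)/10 = 60.4200
Numerator Σ_{t=1}^{9}(z_t−z̄)(z_{t+1}−z̄) = 106.8636
Denominator Σ(z_t−z̄)² = 231.8960
r_1 = 106.8636 / 231.8960 = 0.461

0.461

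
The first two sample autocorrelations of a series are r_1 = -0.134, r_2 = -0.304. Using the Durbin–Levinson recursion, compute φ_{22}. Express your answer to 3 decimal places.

-0.328

φ_{22} = (r_2 − r_1²) / (1 − r_1²)
r_1² = (-0.134)² = 0.017956
Numerator = -0.304 − 0.0180 = -0.3220; denominator = 1 − 0.0180 = 0.9820
φ_{22} = -0.3220 / 0.9820 = -0.328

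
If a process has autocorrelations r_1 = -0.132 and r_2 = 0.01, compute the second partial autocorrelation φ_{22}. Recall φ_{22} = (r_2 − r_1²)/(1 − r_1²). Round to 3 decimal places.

φ_{22} = (r_2 − r_1²) / (1 − r_1²)
r_1² = (-0.132)² = 0.017424
Numerator = 0.01 − 0.0174 = -0.0074; denominator = 1 − 0.0174 = 0.9826
φ_{22} = -0.0074 / 0.9826 = -0.008

-0.008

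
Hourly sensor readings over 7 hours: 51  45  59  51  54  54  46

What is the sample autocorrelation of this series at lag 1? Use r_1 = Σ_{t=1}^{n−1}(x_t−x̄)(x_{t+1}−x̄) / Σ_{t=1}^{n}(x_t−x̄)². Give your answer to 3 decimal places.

-0.407

Mean x̄ = (51 + 45 + 59 + 51 + 54 + 54 + 46)/7 = 51.4286
Deviations from mean: -0.4286, -6.4286, 7.5714, -0.4286, 2.5714, 2.5714, -5.4286
Σ(x_t−x̄)(x_{t+1}−x̄) = (2.7551) + (-48.6735) + (-3.2449) + (-1.1020) + (6.6122) + (-13.9592) = -57.6122
Denominator Σ(x_t−x̄)² = 141.7143
r_1 = -57.6122 / 141.7143 = -0.407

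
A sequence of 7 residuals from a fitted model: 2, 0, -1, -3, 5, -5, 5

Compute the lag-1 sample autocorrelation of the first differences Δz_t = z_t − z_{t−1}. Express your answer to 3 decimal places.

-0.699

First differences Δz: -2, -1, -2, 8, -10, 10
Mean of differences = 0.5000
Numerator Σ(Δz_t−Δz̄)(Δz_{t+1}−Δz̄) = -189.7500
Denominator Σ(Δz_t−Δz̄)² = 271.5000
r_1(Δz) = -189.7500 / 271.5000 = -0.699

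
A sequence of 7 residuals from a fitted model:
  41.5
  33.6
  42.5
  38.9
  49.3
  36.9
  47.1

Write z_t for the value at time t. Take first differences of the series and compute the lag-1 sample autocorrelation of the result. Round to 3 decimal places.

First differences Δz: -7.9, 8.9, -3.6, 10.4, -12.4, 10.2
Mean of differences = 0.9333
Numerator Σ(Δz_t−Δz̄)(Δz_{t+1}−Δz̄) = -399.1811
Denominator Σ(Δz_t−Δz̄)² = 515.3133
r_1(Δz) = -399.1811 / 515.3133 = -0.775

-0.775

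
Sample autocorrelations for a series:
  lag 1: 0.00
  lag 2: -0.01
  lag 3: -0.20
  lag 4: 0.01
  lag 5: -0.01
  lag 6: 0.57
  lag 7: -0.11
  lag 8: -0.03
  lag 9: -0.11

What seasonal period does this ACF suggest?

The largest autocorrelation is r_6 = 0.57; the remaining lags stay at or below 0.01.
The dominant spike at lag 6 indicates a seasonal period of 6.

6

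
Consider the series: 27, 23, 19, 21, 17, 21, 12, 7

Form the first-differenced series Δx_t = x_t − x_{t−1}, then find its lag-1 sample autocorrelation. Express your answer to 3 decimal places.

First differences Δx: -4, -4, 2, -4, 4, -9, -5
Mean of differences = -2.8571
Numerator Σ(Δx_t−Δx̄)(Δx_{t+1}−Δx̄) = -46.5918
Denominator Σ(Δx_t−Δx̄)² = 116.8571
r_1(Δx) = -46.5918 / 116.8571 = -0.399

-0.399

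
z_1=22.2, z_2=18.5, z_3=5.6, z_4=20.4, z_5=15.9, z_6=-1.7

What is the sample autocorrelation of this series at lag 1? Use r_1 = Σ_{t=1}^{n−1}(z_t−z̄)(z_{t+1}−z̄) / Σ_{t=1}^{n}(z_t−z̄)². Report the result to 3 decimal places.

Mean z̄ = (22.2 + 18.5 + 5.6 + 20.4 + 15.9 − 1.7)/6 = 13.4833
Deviations from mean: 8.7167, 5.0167, -7.8833, 6.9167, 2.4167, -15.1833
Σ(z_t−z̄)(z_{t+1}−z̄) = (43.7286) + (-39.5481) + (-54.5264) + (16.7153) + (-36.6931) = -70.3236
Denominator Σ(z_t−z̄)² = 447.5083
r_1 = -70.3236 / 447.5083 = -0.157

-0.157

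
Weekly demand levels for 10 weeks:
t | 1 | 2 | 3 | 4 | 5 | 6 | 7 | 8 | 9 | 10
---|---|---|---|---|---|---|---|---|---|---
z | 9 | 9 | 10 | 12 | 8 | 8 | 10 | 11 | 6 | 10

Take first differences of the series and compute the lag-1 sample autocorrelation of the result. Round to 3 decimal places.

-0.429

First differences Δz: 0, 1, 2, -4, 0, 2, 1, -5, 4
Mean of differences = 0.1111
Numerator Σ(Δz_t−Δz̄)(Δz_{t+1}−Δz̄) = -28.6790
Denominator Σ(Δz_t−Δz̄)² = 66.8889
r_1(Δz) = -28.6790 / 66.8889 = -0.429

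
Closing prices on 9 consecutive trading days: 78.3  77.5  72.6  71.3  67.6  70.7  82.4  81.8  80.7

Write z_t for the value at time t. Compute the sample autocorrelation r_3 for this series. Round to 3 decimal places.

Mean z̄ = (78.3 + 77.5 + 72.6 + 71.3 + 67.6 + 70.7 + 82.4 + 81.8 + 80.7)/9 = 75.8778
Σ(z_t−z̄)(z_{t+3}−z̄) = (-11.0884) + (-13.4284) + (16.9716) + (-29.8573) + (-49.0228) + (-24.9684) = -111.3937
Denominator Σ(z_t−z̄)² = 236.3956
r_3 = -111.3937 / 236.3956 = -0.471

-0.471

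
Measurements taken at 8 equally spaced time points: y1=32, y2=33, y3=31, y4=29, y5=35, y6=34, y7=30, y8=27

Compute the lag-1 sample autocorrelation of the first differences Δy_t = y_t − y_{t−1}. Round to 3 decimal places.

First differences Δy: 1, -2, -2, 6, -1, -4, -3
Mean of differences = -0.7143
Numerator Σ(Δy_t−Δȳ)(Δy_{t+1}−Δȳ) = -2.6531
Denominator Σ(Δy_t−Δȳ)² = 67.4286
r_1(Δy) = -2.6531 / 67.4286 = -0.039

-0.039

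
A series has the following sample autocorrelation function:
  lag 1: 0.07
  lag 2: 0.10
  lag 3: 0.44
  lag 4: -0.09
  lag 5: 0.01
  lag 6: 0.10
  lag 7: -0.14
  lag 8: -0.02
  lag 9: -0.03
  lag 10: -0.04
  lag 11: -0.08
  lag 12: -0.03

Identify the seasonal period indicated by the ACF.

3

The largest autocorrelation is r_3 = 0.44; the remaining lags stay at or below 0.10.
The dominant spike at lag 3 indicates a seasonal period of 3.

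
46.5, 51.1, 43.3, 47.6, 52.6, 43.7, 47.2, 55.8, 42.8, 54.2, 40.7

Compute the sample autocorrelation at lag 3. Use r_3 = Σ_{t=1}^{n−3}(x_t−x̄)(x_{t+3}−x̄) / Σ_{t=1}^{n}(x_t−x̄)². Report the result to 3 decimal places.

0.131

Mean x̄ = (46.5 + 51.1 + 43.3 + 47.6 + 52.6 + 43.7 + 47.2 + 55.8 + 42.8 + 54.2 + 40.7)/11 = 47.7727
Numerator Σ_{t=1}^{8}(x_t−x̄)(x_{t+3}−x̄) = 33.1432
Denominator Σ(x_t−x̄)² = 253.4418
r_3 = 33.1432 / 253.4418 = 0.131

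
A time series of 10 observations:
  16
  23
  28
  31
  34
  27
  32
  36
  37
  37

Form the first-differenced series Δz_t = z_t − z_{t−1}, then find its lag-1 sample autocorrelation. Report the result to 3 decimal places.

-0.083

First differences Δz: 7, 5, 3, 3, -7, 5, 4, 1, 0
Mean of differences = 2.3333
Numerator Σ(Δz_t−Δz̄)(Δz_{t+1}−Δz̄) = -11.1111
Denominator Σ(Δz_t−Δz̄)² = 134.0000
r_1(Δz) = -11.1111 / 134.0000 = -0.083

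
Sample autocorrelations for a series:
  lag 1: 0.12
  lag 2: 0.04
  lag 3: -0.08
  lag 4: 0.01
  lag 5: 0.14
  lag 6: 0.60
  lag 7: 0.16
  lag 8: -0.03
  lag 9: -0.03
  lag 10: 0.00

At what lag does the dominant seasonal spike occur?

The largest autocorrelation is r_6 = 0.60; the remaining lags stay at or below 0.16.
The dominant spike at lag 6 indicates a seasonal period of 6.

6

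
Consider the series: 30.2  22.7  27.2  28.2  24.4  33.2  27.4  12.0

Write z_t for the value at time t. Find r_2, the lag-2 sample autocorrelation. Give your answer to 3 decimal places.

Mean z̄ = (30.2 + 22.7 + 27.2 + 28.2 + 24.4 + 33.2 + 27.4 + 12.0)/8 = 25.6625
Numerator Σ_{t=1}^{6}(z_t−z̄)(z_{t+2}−z̄) = -88.5303
Denominator Σ(z_t−z̄)² = 286.2588
r_2 = -88.5303 / 286.2588 = -0.309

-0.309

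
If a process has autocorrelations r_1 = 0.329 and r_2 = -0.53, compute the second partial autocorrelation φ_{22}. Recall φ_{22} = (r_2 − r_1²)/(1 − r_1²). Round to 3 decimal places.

φ_{22} = (r_2 − r_1²) / (1 − r_1²)
r_1² = (0.329)² = 0.108241
Numerator = -0.53 − 0.1082 = -0.6382; denominator = 1 − 0.1082 = 0.8918
φ_{22} = -0.6382 / 0.8918 = -0.716

-0.716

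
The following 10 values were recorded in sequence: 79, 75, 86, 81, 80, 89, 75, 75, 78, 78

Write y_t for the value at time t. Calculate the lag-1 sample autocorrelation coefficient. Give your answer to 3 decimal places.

Mean ȳ = (79 + 75 + 86 + 81 + 80 + 89 + 75 + 75 + 78 + 78)/10 = 79.6000
Numerator Σ_{t=1}^{9}(y_t−ȳ)(y_{t+1}−ȳ) = -25.5600
Denominator Σ(y_t−ȳ)² = 200.4000
r_1 = -25.5600 / 200.4000 = -0.128

-0.128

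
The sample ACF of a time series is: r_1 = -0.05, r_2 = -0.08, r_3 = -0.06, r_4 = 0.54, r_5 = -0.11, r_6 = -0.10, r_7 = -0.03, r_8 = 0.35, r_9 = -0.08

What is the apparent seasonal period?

4

The largest autocorrelation is r_4 = 0.54, with a weaker echo at lag 8 (0.35); the remaining lags stay at or below -0.03.
The dominant spike at lag 4 indicates a seasonal period of 4.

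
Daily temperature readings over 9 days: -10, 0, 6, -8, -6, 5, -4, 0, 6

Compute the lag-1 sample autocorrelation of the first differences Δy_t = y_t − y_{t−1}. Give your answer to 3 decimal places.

First differences Δy: 10, 6, -14, 2, 11, -9, 4, 6
Mean of differences = 2.0000
Numerator Σ(Δy_t−Δȳ)(Δy_{t+1}−Δȳ) = -145.0000
Denominator Σ(Δy_t−Δȳ)² = 558.0000
r_1(Δy) = -145.0000 / 558.0000 = -0.260

-0.260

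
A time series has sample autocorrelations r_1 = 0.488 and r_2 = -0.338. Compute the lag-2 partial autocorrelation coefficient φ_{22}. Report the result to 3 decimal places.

φ_{22} = (r_2 − r_1²) / (1 − r_1²)
r_1² = (0.488)² = 0.238144
Numerator = -0.338 − 0.2381 = -0.5761; denominator = 1 − 0.2381 = 0.7619
φ_{22} = -0.5761 / 0.7619 = -0.756

-0.756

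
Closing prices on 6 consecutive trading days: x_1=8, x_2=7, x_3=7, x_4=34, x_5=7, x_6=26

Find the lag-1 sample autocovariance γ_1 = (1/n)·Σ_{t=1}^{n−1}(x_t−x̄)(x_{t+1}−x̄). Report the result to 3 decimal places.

Mean x̄ = (8 + 7 + 7 + 34 + 7 + 26)/6 = 14.8333
Deviations: -6.8333, -7.8333, -7.8333, 19.1667, -7.8333, 11.1667
Σ_{t=1}^{5}(x_t−x̄)(x_{t+1}−x̄) = -272.8611
γ_1 = -272.8611 / 6 = -45.477

-45.477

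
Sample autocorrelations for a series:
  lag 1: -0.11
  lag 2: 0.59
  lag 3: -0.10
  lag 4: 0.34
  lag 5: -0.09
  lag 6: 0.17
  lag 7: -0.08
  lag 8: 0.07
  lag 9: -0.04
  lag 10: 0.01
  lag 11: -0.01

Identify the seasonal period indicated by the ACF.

2

The largest autocorrelation is r_2 = 0.59, with weaker echoes at lags 4 (0.34) and 6 (0.17); the remaining lags stay at or below 0.07.
The dominant spike at lag 2 indicates a seasonal period of 2.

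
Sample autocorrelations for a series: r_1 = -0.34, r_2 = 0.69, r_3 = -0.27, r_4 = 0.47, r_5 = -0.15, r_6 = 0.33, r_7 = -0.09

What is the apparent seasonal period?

2

The largest autocorrelation is r_2 = 0.69, with weaker echoes at lags 4 (0.47) and 6 (0.33); the remaining lags stay at or below -0.09.
The dominant spike at lag 2 indicates a seasonal period of 2.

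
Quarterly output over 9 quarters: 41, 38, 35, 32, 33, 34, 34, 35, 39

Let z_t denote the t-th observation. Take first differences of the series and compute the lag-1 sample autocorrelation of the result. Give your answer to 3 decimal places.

0.422

First differences Δz: -3, -3, -3, 1, 1, 0, 1, 4
Mean of differences = -0.2500
Numerator Σ(Δz_t−Δz̄)(Δz_{t+1}−Δz̄) = 19.1875
Denominator Σ(Δz_t−Δz̄)² = 45.5000
r_1(Δz) = 19.1875 / 45.5000 = 0.422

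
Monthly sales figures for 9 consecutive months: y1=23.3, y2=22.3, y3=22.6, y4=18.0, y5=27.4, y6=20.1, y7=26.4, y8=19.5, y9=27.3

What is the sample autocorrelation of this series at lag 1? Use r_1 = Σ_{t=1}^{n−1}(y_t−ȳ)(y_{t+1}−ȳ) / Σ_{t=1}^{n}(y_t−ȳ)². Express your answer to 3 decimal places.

-0.726

Mean ȳ = (23.3 + 22.3 + 22.6 + 18.0 + 27.4 + 20.1 + 26.4 + 19.5 + 27.3)/9 = 22.9889
Numerator Σ_{t=1}^{8}(y_t−ȳ)(y_{t+1}−ȳ) = -69.5523
Denominator Σ(y_t−ȳ)² = 95.8089
r_1 = -69.5523 / 95.8089 = -0.726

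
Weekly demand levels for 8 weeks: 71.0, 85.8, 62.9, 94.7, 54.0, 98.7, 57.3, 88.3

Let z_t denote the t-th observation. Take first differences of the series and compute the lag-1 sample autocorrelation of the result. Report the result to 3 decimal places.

-0.902

First differences Δz: 14.8, -22.9, 31.8, -40.7, 44.7, -41.4, 31.0
Mean of differences = 2.4714
Numerator Σ(Δz_t−Δz̄)(Δz_{t+1}−Δz̄) = -7250.3422
Denominator Σ(Δz_t−Δz̄)² = 8041.4743
r_1(Δz) = -7250.3422 / 8041.4743 = -0.902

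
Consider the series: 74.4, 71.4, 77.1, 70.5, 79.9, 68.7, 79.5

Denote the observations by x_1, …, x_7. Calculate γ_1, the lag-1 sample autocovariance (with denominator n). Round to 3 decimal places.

-14.296

Mean x̄ = (74.4 + 71.4 + 77.1 + 70.5 + 79.9 + 68.7 + 79.5)/7 = 74.5000
Σ_{t=1}^{6}(x_t−x̄)(x_{t+1}−x̄) = -100.0700
γ_1 = -100.0700 / 7 = -14.296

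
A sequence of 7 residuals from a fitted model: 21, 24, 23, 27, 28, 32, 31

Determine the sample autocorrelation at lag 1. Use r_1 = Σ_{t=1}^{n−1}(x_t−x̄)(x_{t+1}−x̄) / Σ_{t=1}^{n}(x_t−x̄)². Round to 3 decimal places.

0.535

Mean x̄ = (21 + 24 + 23 + 27 + 28 + 32 + 31)/7 = 26.5714
Deviations from mean: -5.5714, -2.5714, -3.5714, 0.4286, 1.4286, 5.4286, 4.4286
Σ(x_t−x̄)(x_{t+1}−x̄) = (14.3265) + (9.1837) + (-1.5306) + (0.6122) + (7.7551) + (24.0408) = 54.3878
Denominator Σ(x_t−x̄)² = 101.7143
r_1 = 54.3878 / 101.7143 = 0.535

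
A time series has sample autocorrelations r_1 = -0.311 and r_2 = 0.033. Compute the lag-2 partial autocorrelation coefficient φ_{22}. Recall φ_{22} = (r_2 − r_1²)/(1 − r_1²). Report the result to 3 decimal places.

φ_{22} = (r_2 − r_1²) / (1 − r_1²)
r_1² = (-0.311)² = 0.096721
Numerator = 0.033 − 0.0967 = -0.0637; denominator = 1 − 0.0967 = 0.9033
φ_{22} = -0.0637 / 0.9033 = -0.071

-0.071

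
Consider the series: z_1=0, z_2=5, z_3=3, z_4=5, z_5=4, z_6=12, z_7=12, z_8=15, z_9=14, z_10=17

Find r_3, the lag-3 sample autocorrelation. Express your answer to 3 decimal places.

0.107

Mean z̄ = (0 + 5 + 3 + 5 + 4 + 12 + 12 + 15 + 14 + 17)/10 = 8.7000
Σ(z_t−z̄)(z_{t+3}−z̄) = (32.1900) + (17.3900) + (-18.8100) + (-12.2100) + (-29.6100) + (17.4900) + (27.3900) = 33.8300
Denominator Σ(z_t−z̄)² = 316.1000
r_3 = 33.8300 / 316.1000 = 0.107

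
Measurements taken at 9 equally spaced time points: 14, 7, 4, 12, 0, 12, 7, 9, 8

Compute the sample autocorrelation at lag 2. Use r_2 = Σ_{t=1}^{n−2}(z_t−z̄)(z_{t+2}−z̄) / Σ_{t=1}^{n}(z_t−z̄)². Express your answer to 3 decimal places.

Mean z̄ = (14 + 7 + 4 + 12 + 0 + 12 + 7 + 9 + 8)/9 = 8.1111
Σ(z_t−z̄)(z_{t+2}−z̄) = (-24.2099) + (-4.3210) + (33.3457) + (15.1235) + (9.0123) + (3.4568) + (0.1235) = 32.5309
Denominator Σ(z_t−z̄)² = 150.8889
r_2 = 32.5309 / 150.8889 = 0.216

0.216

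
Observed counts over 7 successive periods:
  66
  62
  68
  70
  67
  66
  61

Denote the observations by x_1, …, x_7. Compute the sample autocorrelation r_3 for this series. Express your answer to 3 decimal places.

-0.376

Mean x̄ = (66 + 62 + 68 + 70 + 67 + 66 + 61)/7 = 65.7143
Numerator Σ_{t=1}^{4}(x_t−x̄)(x_{t+3}−x̄) = -23.1020
Denominator Σ(x_t−x̄)² = 61.4286
r_3 = -23.1020 / 61.4286 = -0.376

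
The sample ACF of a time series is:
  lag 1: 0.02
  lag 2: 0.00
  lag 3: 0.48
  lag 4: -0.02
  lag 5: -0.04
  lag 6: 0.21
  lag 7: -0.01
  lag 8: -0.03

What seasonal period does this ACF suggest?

3

The largest autocorrelation is r_3 = 0.48, with a weaker echo at lag 6 (0.21); the remaining lags stay at or below 0.02.
The dominant spike at lag 3 indicates a seasonal period of 3.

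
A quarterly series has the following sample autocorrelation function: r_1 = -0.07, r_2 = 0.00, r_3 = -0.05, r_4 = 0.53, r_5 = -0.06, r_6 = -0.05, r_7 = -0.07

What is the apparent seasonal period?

4

The largest autocorrelation is r_4 = 0.53; the remaining lags stay at or below 0.00.
The dominant spike at lag 4 indicates a seasonal period of 4.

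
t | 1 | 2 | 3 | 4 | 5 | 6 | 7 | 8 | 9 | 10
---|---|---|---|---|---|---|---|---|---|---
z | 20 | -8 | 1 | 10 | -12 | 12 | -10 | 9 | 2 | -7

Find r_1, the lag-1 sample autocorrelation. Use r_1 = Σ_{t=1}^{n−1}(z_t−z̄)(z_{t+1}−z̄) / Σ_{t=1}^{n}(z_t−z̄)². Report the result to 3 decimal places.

Mean z̄ = (20 − 8 + 1 + 10 − 12 + 12 − 10 + 9 + 2 − 7)/10 = 1.7000
Numerator Σ_{t=1}^{9}(z_t−z̄)(z_{t+1}−z̄) = -637.6900
Denominator Σ(z_t−z̄)² = 1058.1000
r_1 = -637.6900 / 1058.1000 = -0.603

-0.603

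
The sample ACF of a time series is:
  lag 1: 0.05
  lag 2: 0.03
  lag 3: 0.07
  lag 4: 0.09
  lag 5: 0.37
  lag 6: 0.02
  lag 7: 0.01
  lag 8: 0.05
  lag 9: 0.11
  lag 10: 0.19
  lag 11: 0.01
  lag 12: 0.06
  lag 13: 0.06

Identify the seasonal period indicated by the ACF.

5

The largest autocorrelation is r_5 = 0.37, with a weaker echo at lag 10 (0.19); the remaining lags stay at or below 0.11.
The dominant spike at lag 5 indicates a seasonal period of 5.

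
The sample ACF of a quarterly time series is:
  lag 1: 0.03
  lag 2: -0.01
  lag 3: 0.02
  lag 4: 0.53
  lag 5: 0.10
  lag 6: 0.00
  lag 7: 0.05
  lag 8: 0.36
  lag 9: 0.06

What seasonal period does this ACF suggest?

The largest autocorrelation is r_4 = 0.53, with a weaker echo at lag 8 (0.36); the remaining lags stay at or below 0.10.
The dominant spike at lag 4 indicates a seasonal period of 4.

4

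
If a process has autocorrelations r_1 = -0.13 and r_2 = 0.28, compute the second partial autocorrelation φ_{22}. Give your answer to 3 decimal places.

φ_{22} = (r_2 − r_1²) / (1 − r_1²)
r_1² = (-0.13)² = 0.0169
Numerator = 0.28 − 0.0169 = 0.2631; denominator = 1 − 0.0169 = 0.9831
φ_{22} = 0.2631 / 0.9831 = 0.268

0.268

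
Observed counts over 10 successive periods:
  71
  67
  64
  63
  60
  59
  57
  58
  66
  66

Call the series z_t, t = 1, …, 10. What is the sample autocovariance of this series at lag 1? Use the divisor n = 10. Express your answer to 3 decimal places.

Mean z̄ = (71 + 67 + 64 + 63 + 60 + 59 + 57 + 58 + 66 + 66)/10 = 63.1000
Σ_{t=1}^{9}(z_t−z̄)(z_{t+1}−z̄) = 96.9900
γ_1 = 96.9900 / 10 = 9.699

9.699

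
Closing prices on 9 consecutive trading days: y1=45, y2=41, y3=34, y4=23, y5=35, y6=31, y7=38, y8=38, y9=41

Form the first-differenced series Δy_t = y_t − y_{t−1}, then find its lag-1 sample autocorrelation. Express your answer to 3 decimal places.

First differences Δy: -4, -7, -11, 12, -4, 7, 0, 3
Mean of differences = -0.5000
Numerator Σ(Δy_t−Δȳ)(Δy_{t+1}−Δȳ) = -104.7500
Denominator Σ(Δy_t−Δȳ)² = 402.0000
r_1(Δy) = -104.7500 / 402.0000 = -0.261

-0.261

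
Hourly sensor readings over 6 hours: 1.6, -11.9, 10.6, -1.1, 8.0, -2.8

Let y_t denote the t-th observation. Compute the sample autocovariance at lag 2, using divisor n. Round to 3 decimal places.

18.315

Mean ȳ = (1.6 − 11.9 + 10.6 − 1.1 + 8.0 − 2.8)/6 = 0.7333
Σ_{t=1}^{4}(y_t−ȳ)(y_{t+2}−ȳ) = 109.8878
γ_2 = 109.8878 / 6 = 18.315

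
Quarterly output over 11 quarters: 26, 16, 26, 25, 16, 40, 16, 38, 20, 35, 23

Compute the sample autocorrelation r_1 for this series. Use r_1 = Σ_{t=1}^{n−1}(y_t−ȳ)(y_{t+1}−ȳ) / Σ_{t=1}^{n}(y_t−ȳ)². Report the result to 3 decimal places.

-0.712

Mean ȳ = (26 + 16 + 26 + 25 + 16 + 40 + 16 + 38 + 20 + 35 + 23)/11 = 25.5455
Numerator Σ_{t=1}^{10}(y_t−ȳ)(y_{t+1}−ȳ) = -544.1157
Denominator Σ(y_t−ȳ)² = 764.7273
r_1 = -544.1157 / 764.7273 = -0.712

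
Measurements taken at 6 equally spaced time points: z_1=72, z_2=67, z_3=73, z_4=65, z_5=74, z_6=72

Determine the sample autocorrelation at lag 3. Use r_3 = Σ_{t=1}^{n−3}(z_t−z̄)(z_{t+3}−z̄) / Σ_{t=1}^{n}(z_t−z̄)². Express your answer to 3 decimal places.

Mean z̄ = (72 + 67 + 73 + 65 + 74 + 72)/6 = 70.5000
Numerator Σ_{t=1}^{3}(z_t−z̄)(z_{t+3}−z̄) = -16.7500
Denominator Σ(z_t−z̄)² = 65.5000
r_3 = -16.7500 / 65.5000 = -0.256

-0.256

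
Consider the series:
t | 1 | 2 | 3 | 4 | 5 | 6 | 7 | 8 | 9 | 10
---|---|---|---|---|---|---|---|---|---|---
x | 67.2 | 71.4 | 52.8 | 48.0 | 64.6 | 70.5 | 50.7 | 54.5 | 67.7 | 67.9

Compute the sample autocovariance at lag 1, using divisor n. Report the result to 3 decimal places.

4.883

Mean x̄ = (67.2 + 71.4 + 52.8 + 48.0 + 64.6 + 70.5 + 50.7 + 54.5 + 67.7 + 67.9)/10 = 61.5300
Σ_{t=1}^{9}(x_t−x̄)(x_{t+1}−x̄) = 48.8331
γ_1 = 48.8331 / 10 = 4.883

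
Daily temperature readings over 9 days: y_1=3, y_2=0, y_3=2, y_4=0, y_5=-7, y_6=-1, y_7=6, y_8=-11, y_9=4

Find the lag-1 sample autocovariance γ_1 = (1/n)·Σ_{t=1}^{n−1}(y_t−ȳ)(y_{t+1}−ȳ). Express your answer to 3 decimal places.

-12.676

Mean ȳ = (3 + 0 + 2 + 0 − 7 − 1 + 6 − 11 + 4)/9 = -0.4444
Σ_{t=1}^{8}(y_t−ȳ)(y_{t+1}−ȳ) = -114.0864
γ_1 = -114.0864 / 9 = -12.676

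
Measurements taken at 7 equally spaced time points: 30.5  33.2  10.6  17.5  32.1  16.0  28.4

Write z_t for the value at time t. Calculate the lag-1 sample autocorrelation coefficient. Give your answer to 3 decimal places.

Mean z̄ = (30.5 + 33.2 + 10.6 + 17.5 + 32.1 + 16.0 + 28.4)/7 = 24.0429
Deviations from mean: 6.4571, 9.1571, -13.4429, -6.5429, 8.0571, -8.0429, 4.3571
Numerator Σ_{t=1}^{6}(z_t−z̄)(z_{t+1}−z̄) = -128.5776
Denominator Σ(z_t−z̄)² = 497.6571
r_1 = -128.5776 / 497.6571 = -0.258

-0.258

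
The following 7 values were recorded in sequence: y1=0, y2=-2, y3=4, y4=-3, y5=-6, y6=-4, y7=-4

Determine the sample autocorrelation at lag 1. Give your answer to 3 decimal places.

0.152

Mean ȳ = (0 − 2 + 4 − 3 − 6 − 4 − 4)/7 = -2.1429
Deviations from mean: 2.1429, 0.1429, 6.1429, -0.8571, -3.8571, -1.8571, -1.8571
Σ(y_t−ȳ)(y_{t+1}−ȳ) = (0.3061) + (0.8776) + (-5.2653) + (3.3061) + (7.1633) + (3.4490) = 9.8367
Denominator Σ(y_t−ȳ)² = 64.8571
r_1 = 9.8367 / 64.8571 = 0.152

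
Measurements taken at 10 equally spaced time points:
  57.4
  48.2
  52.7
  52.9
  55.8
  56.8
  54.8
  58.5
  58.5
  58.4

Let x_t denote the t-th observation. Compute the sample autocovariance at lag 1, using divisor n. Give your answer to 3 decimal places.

2.756

Mean x̄ = (57.4 + 48.2 + 52.7 + 52.9 + 55.8 + 56.8 + 54.8 + 58.5 + 58.5 + 58.4)/10 = 55.4000
Σ_{t=1}^{9}(x_t−x̄)(x_{t+1}−x̄) = 27.5600
γ_1 = 27.5600 / 10 = 2.756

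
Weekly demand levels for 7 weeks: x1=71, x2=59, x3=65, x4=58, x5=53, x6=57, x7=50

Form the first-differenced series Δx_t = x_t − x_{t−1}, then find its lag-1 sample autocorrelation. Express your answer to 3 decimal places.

First differences Δx: -12, 6, -7, -5, 4, -7
Mean of differences = -3.5000
Numerator Σ(Δx_t−Δx̄)(Δx_{t+1}−Δx̄) = -146.2500
Denominator Σ(Δx_t−Δx̄)² = 245.5000
r_1(Δx) = -146.2500 / 245.5000 = -0.596

-0.596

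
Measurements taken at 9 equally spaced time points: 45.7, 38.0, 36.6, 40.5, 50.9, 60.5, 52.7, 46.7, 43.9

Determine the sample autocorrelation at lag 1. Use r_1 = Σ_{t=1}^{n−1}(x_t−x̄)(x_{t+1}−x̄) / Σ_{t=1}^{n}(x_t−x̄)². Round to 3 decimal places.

0.585

Mean x̄ = (45.7 + 38.0 + 36.6 + 40.5 + 50.9 + 60.5 + 52.7 + 46.7 + 43.9)/9 = 46.1667
Numerator Σ_{t=1}^{8}(x_t−x̄)(x_{t+1}−x̄) = 273.0922
Denominator Σ(x_t−x̄)² = 466.5000
r_1 = 273.0922 / 466.5000 = 0.585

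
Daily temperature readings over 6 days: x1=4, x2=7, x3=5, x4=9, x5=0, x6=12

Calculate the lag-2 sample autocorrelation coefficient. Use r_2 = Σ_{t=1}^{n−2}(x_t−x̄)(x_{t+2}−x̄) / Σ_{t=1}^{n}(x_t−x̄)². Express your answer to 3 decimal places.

Mean x̄ = (4 + 7 + 5 + 9 + 0 + 12)/6 = 6.1667
Deviations from mean: -2.1667, 0.8333, -1.1667, 2.8333, -6.1667, 5.8333
Σ(x_t−x̄)(x_{t+2}−x̄) = (2.5278) + (2.3611) + (7.1944) + (16.5278) = 28.6111
Denominator Σ(x_t−x̄)² = 86.8333
r_2 = 28.6111 / 86.8333 = 0.329

0.329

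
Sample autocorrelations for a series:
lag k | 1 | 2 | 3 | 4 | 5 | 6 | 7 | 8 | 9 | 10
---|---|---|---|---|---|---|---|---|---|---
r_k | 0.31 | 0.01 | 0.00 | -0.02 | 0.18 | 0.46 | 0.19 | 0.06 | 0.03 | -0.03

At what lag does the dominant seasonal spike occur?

The largest autocorrelation is r_6 = 0.46; the remaining lags stay at or below 0.31. The elevated value at lag 1 (0.31), dropping to 0.01 at lag 2, reflects decaying short-term dependence rather than seasonality.
The dominant spike at lag 6 indicates a seasonal period of 6.

6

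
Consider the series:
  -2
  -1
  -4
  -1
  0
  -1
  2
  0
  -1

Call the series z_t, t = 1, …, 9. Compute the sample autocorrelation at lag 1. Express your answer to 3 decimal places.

0.132

Mean z̄ = (-2 − 1 − 4 − 1 + 0 − 1 + 2 + 0 − 1)/9 = -0.8889
Numerator Σ_{t=1}^{8}(z_t−z̄)(z_{t+1}−z̄) = 2.7654
Denominator Σ(z_t−z̄)² = 20.8889
r_1 = 2.7654 / 20.8889 = 0.132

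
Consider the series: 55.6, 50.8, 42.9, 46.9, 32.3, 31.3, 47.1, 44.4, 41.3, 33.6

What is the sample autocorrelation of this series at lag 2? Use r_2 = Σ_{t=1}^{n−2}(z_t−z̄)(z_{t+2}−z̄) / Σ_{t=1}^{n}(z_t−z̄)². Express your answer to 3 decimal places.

Mean z̄ = (55.6 + 50.8 + 42.9 + 46.9 + 32.3 + 31.3 + 47.1 + 44.4 + 41.3 + 33.6)/10 = 42.6200
Numerator Σ_{t=1}^{8}(z_t−z̄)(z_{t+2}−z̄) = -101.0468
Denominator Σ(z_t−z̄)² = 594.7760
r_2 = -101.0468 / 594.7760 = -0.170

-0.170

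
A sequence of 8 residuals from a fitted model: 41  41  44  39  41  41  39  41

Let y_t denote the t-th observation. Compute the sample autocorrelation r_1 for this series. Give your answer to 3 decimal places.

Mean ȳ = (41 + 41 + 44 + 39 + 41 + 41 + 39 + 41)/8 = 40.8750
Deviations from mean: 0.1250, 0.1250, 3.1250, -1.8750, 0.1250, 0.1250, -1.8750, 0.1250
Σ(y_t−ȳ)(y_{t+1}−ȳ) = (0.0156) + (0.3906) + (-5.8594) + (-0.2344) + (0.0156) + (-0.2344) + (-0.2344) = -6.1406
Denominator Σ(y_t−ȳ)² = 16.8750
r_1 = -6.1406 / 16.8750 = -0.364

-0.364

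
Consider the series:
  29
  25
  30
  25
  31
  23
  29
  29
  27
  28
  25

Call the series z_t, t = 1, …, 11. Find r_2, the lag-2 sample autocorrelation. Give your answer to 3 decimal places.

Mean z̄ = (29 + 25 + 30 + 25 + 31 + 23 + 29 + 29 + 27 + 28 + 25)/11 = 27.3636
Numerator Σ_{t=1}^{9}(z_t−z̄)(z_{t+2}−z̄) = 29.9174
Denominator Σ(z_t−z̄)² = 64.5455
r_2 = 29.9174 / 64.5455 = 0.464

0.464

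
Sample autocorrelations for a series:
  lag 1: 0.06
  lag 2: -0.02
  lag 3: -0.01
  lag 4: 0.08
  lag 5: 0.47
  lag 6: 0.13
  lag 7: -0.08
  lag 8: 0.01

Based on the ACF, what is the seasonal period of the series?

The largest autocorrelation is r_5 = 0.47; the remaining lags stay at or below 0.13.
The dominant spike at lag 5 indicates a seasonal period of 5.

5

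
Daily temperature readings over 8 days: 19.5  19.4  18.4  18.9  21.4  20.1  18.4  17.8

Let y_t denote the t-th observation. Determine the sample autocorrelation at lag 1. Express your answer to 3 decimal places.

Mean ȳ = (19.5 + 19.4 + 18.4 + 18.9 + 21.4 + 20.1 + 18.4 + 17.8)/8 = 19.2375
Deviations from mean: 0.2625, 0.1625, -0.8375, -0.3375, 2.1625, 0.8625, -0.8375, -1.4375
Numerator Σ_{t=1}^{7}(y_t−ȳ)(y_{t+1}−ȳ) = 1.8061
Denominator Σ(y_t−ȳ)² = 9.0988
r_1 = 1.8061 / 9.0988 = 0.198

0.198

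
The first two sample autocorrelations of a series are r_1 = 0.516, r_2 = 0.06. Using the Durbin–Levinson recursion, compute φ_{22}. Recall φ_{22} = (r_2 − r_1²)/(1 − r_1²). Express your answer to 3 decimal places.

φ_{22} = (r_2 − r_1²) / (1 − r_1²)
r_1² = (0.516)² = 0.266256
Numerator = 0.06 − 0.2663 = -0.2063; denominator = 1 − 0.2663 = 0.7337
φ_{22} = -0.2063 / 0.7337 = -0.281

-0.281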